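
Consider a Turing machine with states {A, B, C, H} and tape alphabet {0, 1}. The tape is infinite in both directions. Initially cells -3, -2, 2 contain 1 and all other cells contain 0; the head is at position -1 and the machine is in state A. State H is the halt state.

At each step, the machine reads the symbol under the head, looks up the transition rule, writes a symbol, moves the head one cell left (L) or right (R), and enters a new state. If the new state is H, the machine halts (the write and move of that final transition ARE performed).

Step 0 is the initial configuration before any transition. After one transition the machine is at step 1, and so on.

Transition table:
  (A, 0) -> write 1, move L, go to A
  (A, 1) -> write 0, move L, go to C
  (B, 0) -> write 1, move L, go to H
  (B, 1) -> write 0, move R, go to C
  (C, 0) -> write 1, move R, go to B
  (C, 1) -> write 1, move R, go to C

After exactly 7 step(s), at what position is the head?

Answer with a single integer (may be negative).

Answer: 0

Derivation:
Step 1: in state A at pos -1, read 0 -> (A,0)->write 1,move L,goto A. Now: state=A, head=-2, tape[-4..3]=01110010 (head:   ^)
Step 2: in state A at pos -2, read 1 -> (A,1)->write 0,move L,goto C. Now: state=C, head=-3, tape[-4..3]=01010010 (head:  ^)
Step 3: in state C at pos -3, read 1 -> (C,1)->write 1,move R,goto C. Now: state=C, head=-2, tape[-4..3]=01010010 (head:   ^)
Step 4: in state C at pos -2, read 0 -> (C,0)->write 1,move R,goto B. Now: state=B, head=-1, tape[-4..3]=01110010 (head:    ^)
Step 5: in state B at pos -1, read 1 -> (B,1)->write 0,move R,goto C. Now: state=C, head=0, tape[-4..3]=01100010 (head:     ^)
Step 6: in state C at pos 0, read 0 -> (C,0)->write 1,move R,goto B. Now: state=B, head=1, tape[-4..3]=01101010 (head:      ^)
Step 7: in state B at pos 1, read 0 -> (B,0)->write 1,move L,goto H. Now: state=H, head=0, tape[-4..3]=01101110 (head:     ^)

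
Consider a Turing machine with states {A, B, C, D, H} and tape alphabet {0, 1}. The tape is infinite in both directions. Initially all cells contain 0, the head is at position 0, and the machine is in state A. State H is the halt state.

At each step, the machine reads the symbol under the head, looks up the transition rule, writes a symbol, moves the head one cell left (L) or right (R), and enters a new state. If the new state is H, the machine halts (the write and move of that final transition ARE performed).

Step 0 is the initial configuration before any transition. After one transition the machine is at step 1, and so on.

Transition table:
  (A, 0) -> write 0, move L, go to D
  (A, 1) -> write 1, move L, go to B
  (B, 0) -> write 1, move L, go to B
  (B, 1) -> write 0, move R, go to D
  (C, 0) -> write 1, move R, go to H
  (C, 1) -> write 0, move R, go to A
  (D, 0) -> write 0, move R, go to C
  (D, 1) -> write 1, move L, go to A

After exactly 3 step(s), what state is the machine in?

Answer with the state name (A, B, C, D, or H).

Answer: H

Derivation:
Step 1: in state A at pos 0, read 0 -> (A,0)->write 0,move L,goto D. Now: state=D, head=-1, tape[-2..1]=0000 (head:  ^)
Step 2: in state D at pos -1, read 0 -> (D,0)->write 0,move R,goto C. Now: state=C, head=0, tape[-2..1]=0000 (head:   ^)
Step 3: in state C at pos 0, read 0 -> (C,0)->write 1,move R,goto H. Now: state=H, head=1, tape[-2..2]=00100 (head:    ^)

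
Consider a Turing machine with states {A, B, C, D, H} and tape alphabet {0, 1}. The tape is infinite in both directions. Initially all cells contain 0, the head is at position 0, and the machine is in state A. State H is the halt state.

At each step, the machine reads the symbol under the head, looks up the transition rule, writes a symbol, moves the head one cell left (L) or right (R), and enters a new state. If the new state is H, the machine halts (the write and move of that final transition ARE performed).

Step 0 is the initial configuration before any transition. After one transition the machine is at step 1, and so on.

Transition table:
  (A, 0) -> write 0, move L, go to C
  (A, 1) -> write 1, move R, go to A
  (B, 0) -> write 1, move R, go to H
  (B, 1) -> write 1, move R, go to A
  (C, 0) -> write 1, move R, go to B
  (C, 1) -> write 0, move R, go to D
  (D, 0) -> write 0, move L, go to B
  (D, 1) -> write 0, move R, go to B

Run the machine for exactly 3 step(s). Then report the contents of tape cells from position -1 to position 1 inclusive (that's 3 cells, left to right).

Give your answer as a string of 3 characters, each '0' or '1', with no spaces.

Answer: 110

Derivation:
Step 1: in state A at pos 0, read 0 -> (A,0)->write 0,move L,goto C. Now: state=C, head=-1, tape[-2..1]=0000 (head:  ^)
Step 2: in state C at pos -1, read 0 -> (C,0)->write 1,move R,goto B. Now: state=B, head=0, tape[-2..1]=0100 (head:   ^)
Step 3: in state B at pos 0, read 0 -> (B,0)->write 1,move R,goto H. Now: state=H, head=1, tape[-2..2]=01100 (head:    ^)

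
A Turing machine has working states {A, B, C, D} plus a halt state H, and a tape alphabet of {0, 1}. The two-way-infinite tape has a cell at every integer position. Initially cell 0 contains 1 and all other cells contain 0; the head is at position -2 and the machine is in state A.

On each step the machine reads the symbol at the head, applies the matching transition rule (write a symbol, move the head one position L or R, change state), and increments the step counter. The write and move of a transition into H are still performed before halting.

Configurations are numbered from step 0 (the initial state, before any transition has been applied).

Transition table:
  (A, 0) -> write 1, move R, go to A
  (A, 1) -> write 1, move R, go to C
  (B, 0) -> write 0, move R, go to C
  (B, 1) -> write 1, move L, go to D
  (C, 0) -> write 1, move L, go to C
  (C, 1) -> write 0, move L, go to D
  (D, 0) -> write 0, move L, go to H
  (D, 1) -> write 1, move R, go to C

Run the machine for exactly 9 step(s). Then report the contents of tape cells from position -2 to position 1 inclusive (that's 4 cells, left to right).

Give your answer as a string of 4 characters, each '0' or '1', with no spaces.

Step 1: in state A at pos -2, read 0 -> (A,0)->write 1,move R,goto A. Now: state=A, head=-1, tape[-3..1]=01010 (head:   ^)
Step 2: in state A at pos -1, read 0 -> (A,0)->write 1,move R,goto A. Now: state=A, head=0, tape[-3..1]=01110 (head:    ^)
Step 3: in state A at pos 0, read 1 -> (A,1)->write 1,move R,goto C. Now: state=C, head=1, tape[-3..2]=011100 (head:     ^)
Step 4: in state C at pos 1, read 0 -> (C,0)->write 1,move L,goto C. Now: state=C, head=0, tape[-3..2]=011110 (head:    ^)
Step 5: in state C at pos 0, read 1 -> (C,1)->write 0,move L,goto D. Now: state=D, head=-1, tape[-3..2]=011010 (head:   ^)
Step 6: in state D at pos -1, read 1 -> (D,1)->write 1,move R,goto C. Now: state=C, head=0, tape[-3..2]=011010 (head:    ^)
Step 7: in state C at pos 0, read 0 -> (C,0)->write 1,move L,goto C. Now: state=C, head=-1, tape[-3..2]=011110 (head:   ^)
Step 8: in state C at pos -1, read 1 -> (C,1)->write 0,move L,goto D. Now: state=D, head=-2, tape[-3..2]=010110 (head:  ^)
Step 9: in state D at pos -2, read 1 -> (D,1)->write 1,move R,goto C. Now: state=C, head=-1, tape[-3..2]=010110 (head:   ^)

Answer: 1011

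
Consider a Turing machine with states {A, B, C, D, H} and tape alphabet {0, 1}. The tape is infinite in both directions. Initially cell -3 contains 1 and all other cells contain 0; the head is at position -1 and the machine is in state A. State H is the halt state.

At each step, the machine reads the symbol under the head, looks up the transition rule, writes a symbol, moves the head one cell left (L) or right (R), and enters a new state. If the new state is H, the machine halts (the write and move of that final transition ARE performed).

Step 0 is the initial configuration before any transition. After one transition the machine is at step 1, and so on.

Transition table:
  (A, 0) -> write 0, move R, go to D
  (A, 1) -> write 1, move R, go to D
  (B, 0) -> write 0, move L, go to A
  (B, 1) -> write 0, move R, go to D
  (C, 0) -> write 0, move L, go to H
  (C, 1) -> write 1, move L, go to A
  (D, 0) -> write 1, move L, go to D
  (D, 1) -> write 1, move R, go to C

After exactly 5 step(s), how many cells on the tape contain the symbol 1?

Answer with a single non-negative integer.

Answer: 4

Derivation:
Step 1: in state A at pos -1, read 0 -> (A,0)->write 0,move R,goto D. Now: state=D, head=0, tape[-4..1]=010000 (head:     ^)
Step 2: in state D at pos 0, read 0 -> (D,0)->write 1,move L,goto D. Now: state=D, head=-1, tape[-4..1]=010010 (head:    ^)
Step 3: in state D at pos -1, read 0 -> (D,0)->write 1,move L,goto D. Now: state=D, head=-2, tape[-4..1]=010110 (head:   ^)
Step 4: in state D at pos -2, read 0 -> (D,0)->write 1,move L,goto D. Now: state=D, head=-3, tape[-4..1]=011110 (head:  ^)
Step 5: in state D at pos -3, read 1 -> (D,1)->write 1,move R,goto C. Now: state=C, head=-2, tape[-4..1]=011110 (head:   ^)
Cells containing 1 after step 5: {-3, -2, -1, 0} -> 4 cell(s)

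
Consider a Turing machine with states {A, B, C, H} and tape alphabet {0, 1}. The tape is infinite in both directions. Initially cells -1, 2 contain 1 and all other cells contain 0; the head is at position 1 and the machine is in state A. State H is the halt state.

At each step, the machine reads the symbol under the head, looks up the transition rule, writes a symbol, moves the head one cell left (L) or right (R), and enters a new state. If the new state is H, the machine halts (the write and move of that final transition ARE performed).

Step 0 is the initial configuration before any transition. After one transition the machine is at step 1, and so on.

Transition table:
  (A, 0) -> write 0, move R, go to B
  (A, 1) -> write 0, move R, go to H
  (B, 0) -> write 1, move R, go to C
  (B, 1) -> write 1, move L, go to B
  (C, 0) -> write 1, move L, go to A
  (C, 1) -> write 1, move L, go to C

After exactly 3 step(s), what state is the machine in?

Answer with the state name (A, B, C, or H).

Step 1: in state A at pos 1, read 0 -> (A,0)->write 0,move R,goto B. Now: state=B, head=2, tape[-2..3]=010010 (head:     ^)
Step 2: in state B at pos 2, read 1 -> (B,1)->write 1,move L,goto B. Now: state=B, head=1, tape[-2..3]=010010 (head:    ^)
Step 3: in state B at pos 1, read 0 -> (B,0)->write 1,move R,goto C. Now: state=C, head=2, tape[-2..3]=010110 (head:     ^)

Answer: C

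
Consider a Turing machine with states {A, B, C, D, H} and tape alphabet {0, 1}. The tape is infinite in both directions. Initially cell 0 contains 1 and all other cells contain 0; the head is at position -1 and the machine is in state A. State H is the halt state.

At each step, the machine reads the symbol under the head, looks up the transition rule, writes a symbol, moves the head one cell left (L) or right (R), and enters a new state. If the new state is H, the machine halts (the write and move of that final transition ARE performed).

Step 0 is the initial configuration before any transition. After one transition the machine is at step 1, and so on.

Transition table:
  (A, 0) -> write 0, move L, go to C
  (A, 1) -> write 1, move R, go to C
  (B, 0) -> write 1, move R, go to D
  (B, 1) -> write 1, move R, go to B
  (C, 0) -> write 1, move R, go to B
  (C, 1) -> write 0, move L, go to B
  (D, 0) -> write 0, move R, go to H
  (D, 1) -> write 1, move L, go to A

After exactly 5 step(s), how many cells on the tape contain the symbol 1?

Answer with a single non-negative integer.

Step 1: in state A at pos -1, read 0 -> (A,0)->write 0,move L,goto C. Now: state=C, head=-2, tape[-3..1]=00010 (head:  ^)
Step 2: in state C at pos -2, read 0 -> (C,0)->write 1,move R,goto B. Now: state=B, head=-1, tape[-3..1]=01010 (head:   ^)
Step 3: in state B at pos -1, read 0 -> (B,0)->write 1,move R,goto D. Now: state=D, head=0, tape[-3..1]=01110 (head:    ^)
Step 4: in state D at pos 0, read 1 -> (D,1)->write 1,move L,goto A. Now: state=A, head=-1, tape[-3..1]=01110 (head:   ^)
Step 5: in state A at pos -1, read 1 -> (A,1)->write 1,move R,goto C. Now: state=C, head=0, tape[-3..1]=01110 (head:    ^)
Cells containing 1 after step 5: {-2, -1, 0} -> 3 cell(s)

Answer: 3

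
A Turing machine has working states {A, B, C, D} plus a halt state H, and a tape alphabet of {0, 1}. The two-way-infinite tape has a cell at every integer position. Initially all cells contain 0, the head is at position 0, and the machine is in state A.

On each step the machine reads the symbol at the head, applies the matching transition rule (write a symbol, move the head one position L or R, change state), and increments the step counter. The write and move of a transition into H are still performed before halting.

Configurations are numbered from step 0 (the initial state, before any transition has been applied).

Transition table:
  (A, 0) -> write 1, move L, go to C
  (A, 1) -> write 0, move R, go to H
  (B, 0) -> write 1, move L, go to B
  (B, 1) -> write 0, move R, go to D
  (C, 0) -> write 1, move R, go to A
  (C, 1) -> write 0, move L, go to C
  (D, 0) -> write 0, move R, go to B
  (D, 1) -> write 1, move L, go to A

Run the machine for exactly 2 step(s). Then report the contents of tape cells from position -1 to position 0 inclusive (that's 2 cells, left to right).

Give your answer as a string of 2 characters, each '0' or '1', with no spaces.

Step 1: in state A at pos 0, read 0 -> (A,0)->write 1,move L,goto C. Now: state=C, head=-1, tape[-2..1]=0010 (head:  ^)
Step 2: in state C at pos -1, read 0 -> (C,0)->write 1,move R,goto A. Now: state=A, head=0, tape[-2..1]=0110 (head:   ^)

Answer: 11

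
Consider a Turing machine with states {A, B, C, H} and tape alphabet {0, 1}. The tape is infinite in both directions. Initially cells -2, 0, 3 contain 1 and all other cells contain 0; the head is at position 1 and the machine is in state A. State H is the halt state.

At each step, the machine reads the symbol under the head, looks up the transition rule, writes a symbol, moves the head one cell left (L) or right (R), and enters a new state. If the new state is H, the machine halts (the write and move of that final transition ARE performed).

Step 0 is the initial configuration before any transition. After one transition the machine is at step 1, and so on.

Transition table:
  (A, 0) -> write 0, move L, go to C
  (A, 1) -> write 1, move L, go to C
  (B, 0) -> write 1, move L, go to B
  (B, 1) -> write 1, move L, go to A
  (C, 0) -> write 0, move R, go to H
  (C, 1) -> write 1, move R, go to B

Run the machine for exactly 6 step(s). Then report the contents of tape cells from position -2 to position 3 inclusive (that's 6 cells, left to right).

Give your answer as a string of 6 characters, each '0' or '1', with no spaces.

Step 1: in state A at pos 1, read 0 -> (A,0)->write 0,move L,goto C. Now: state=C, head=0, tape[-3..4]=01010010 (head:    ^)
Step 2: in state C at pos 0, read 1 -> (C,1)->write 1,move R,goto B. Now: state=B, head=1, tape[-3..4]=01010010 (head:     ^)
Step 3: in state B at pos 1, read 0 -> (B,0)->write 1,move L,goto B. Now: state=B, head=0, tape[-3..4]=01011010 (head:    ^)
Step 4: in state B at pos 0, read 1 -> (B,1)->write 1,move L,goto A. Now: state=A, head=-1, tape[-3..4]=01011010 (head:   ^)
Step 5: in state A at pos -1, read 0 -> (A,0)->write 0,move L,goto C. Now: state=C, head=-2, tape[-3..4]=01011010 (head:  ^)
Step 6: in state C at pos -2, read 1 -> (C,1)->write 1,move R,goto B. Now: state=B, head=-1, tape[-3..4]=01011010 (head:   ^)

Answer: 101101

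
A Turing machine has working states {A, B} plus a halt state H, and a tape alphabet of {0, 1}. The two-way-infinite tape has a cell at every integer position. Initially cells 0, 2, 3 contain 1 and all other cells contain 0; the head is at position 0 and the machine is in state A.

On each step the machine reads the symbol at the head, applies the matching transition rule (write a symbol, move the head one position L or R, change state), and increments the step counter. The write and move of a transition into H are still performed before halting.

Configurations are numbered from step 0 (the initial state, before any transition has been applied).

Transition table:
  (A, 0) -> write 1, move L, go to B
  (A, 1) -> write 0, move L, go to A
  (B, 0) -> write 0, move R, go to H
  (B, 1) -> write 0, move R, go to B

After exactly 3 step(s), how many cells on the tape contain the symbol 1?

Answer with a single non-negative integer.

Answer: 3

Derivation:
Step 1: in state A at pos 0, read 1 -> (A,1)->write 0,move L,goto A. Now: state=A, head=-1, tape[-2..4]=0000110 (head:  ^)
Step 2: in state A at pos -1, read 0 -> (A,0)->write 1,move L,goto B. Now: state=B, head=-2, tape[-3..4]=00100110 (head:  ^)
Step 3: in state B at pos -2, read 0 -> (B,0)->write 0,move R,goto H. Now: state=H, head=-1, tape[-3..4]=00100110 (head:   ^)
Cells containing 1 after step 3: {-1, 2, 3} -> 3 cell(s)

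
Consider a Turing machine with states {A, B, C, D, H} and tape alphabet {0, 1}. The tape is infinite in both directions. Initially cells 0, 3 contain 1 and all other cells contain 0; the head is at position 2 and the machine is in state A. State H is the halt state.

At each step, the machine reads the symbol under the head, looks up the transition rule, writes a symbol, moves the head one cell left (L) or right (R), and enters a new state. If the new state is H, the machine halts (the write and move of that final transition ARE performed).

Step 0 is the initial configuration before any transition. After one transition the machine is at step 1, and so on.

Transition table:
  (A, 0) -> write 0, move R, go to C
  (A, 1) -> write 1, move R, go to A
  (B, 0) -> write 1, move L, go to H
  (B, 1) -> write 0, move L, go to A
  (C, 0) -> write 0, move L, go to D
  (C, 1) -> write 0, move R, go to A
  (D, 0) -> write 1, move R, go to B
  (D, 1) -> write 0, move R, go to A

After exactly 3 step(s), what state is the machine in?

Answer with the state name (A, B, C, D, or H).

Step 1: in state A at pos 2, read 0 -> (A,0)->write 0,move R,goto C. Now: state=C, head=3, tape[-1..4]=010010 (head:     ^)
Step 2: in state C at pos 3, read 1 -> (C,1)->write 0,move R,goto A. Now: state=A, head=4, tape[-1..5]=0100000 (head:      ^)
Step 3: in state A at pos 4, read 0 -> (A,0)->write 0,move R,goto C. Now: state=C, head=5, tape[-1..6]=01000000 (head:       ^)

Answer: C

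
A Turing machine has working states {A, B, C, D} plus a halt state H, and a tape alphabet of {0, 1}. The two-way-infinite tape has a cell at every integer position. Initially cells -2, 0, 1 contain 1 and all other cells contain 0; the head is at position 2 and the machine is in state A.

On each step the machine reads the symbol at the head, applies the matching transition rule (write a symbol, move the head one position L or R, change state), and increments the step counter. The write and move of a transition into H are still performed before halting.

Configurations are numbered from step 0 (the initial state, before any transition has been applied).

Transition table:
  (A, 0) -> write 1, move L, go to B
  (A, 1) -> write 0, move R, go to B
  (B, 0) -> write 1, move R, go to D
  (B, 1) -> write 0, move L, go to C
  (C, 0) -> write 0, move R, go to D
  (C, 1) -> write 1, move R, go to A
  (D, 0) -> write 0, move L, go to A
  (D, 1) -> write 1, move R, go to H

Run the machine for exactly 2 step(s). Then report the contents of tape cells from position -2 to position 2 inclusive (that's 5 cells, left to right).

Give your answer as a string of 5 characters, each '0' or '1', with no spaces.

Step 1: in state A at pos 2, read 0 -> (A,0)->write 1,move L,goto B. Now: state=B, head=1, tape[-3..3]=0101110 (head:     ^)
Step 2: in state B at pos 1, read 1 -> (B,1)->write 0,move L,goto C. Now: state=C, head=0, tape[-3..3]=0101010 (head:    ^)

Answer: 10101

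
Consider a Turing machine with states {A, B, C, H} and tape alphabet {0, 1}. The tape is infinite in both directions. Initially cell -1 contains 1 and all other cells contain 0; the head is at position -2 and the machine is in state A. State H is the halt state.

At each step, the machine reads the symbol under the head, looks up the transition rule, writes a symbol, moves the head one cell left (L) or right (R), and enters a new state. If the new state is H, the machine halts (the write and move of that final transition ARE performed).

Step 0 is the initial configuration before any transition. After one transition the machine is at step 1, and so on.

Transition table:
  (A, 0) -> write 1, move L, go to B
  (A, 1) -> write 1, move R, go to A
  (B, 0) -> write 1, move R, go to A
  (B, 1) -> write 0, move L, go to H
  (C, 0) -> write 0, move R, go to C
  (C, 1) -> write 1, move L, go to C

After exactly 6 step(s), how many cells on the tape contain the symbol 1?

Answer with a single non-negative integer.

Step 1: in state A at pos -2, read 0 -> (A,0)->write 1,move L,goto B. Now: state=B, head=-3, tape[-4..0]=00110 (head:  ^)
Step 2: in state B at pos -3, read 0 -> (B,0)->write 1,move R,goto A. Now: state=A, head=-2, tape[-4..0]=01110 (head:   ^)
Step 3: in state A at pos -2, read 1 -> (A,1)->write 1,move R,goto A. Now: state=A, head=-1, tape[-4..0]=01110 (head:    ^)
Step 4: in state A at pos -1, read 1 -> (A,1)->write 1,move R,goto A. Now: state=A, head=0, tape[-4..1]=011100 (head:     ^)
Step 5: in state A at pos 0, read 0 -> (A,0)->write 1,move L,goto B. Now: state=B, head=-1, tape[-4..1]=011110 (head:    ^)
Step 6: in state B at pos -1, read 1 -> (B,1)->write 0,move L,goto H. Now: state=H, head=-2, tape[-4..1]=011010 (head:   ^)
Cells containing 1 after step 6: {-3, -2, 0} -> 3 cell(s)

Answer: 3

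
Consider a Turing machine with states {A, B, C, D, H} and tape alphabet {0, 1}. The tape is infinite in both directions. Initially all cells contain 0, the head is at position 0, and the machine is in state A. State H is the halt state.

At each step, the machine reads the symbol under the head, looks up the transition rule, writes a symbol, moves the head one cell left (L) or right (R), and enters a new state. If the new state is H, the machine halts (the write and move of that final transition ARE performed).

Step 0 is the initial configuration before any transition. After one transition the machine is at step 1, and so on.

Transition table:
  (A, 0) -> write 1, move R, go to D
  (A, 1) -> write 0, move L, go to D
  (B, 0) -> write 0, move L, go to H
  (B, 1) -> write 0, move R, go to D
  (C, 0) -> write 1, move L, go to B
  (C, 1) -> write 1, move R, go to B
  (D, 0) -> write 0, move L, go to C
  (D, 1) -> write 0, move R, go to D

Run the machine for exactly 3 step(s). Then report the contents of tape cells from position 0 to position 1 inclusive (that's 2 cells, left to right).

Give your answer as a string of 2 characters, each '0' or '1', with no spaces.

Step 1: in state A at pos 0, read 0 -> (A,0)->write 1,move R,goto D. Now: state=D, head=1, tape[-1..2]=0100 (head:   ^)
Step 2: in state D at pos 1, read 0 -> (D,0)->write 0,move L,goto C. Now: state=C, head=0, tape[-1..2]=0100 (head:  ^)
Step 3: in state C at pos 0, read 1 -> (C,1)->write 1,move R,goto B. Now: state=B, head=1, tape[-1..2]=0100 (head:   ^)

Answer: 10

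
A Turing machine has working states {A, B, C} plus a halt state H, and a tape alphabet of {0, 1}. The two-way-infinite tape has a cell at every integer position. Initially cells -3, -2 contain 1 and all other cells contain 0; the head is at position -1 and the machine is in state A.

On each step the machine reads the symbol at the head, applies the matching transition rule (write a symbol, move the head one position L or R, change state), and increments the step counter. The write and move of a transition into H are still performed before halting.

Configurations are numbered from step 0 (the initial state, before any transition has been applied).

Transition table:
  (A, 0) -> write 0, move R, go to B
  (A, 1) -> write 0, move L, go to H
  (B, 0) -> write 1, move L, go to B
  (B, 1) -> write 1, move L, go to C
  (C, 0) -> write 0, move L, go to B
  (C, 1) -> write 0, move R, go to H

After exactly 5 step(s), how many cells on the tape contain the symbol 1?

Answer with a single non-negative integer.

Step 1: in state A at pos -1, read 0 -> (A,0)->write 0,move R,goto B. Now: state=B, head=0, tape[-4..1]=011000 (head:     ^)
Step 2: in state B at pos 0, read 0 -> (B,0)->write 1,move L,goto B. Now: state=B, head=-1, tape[-4..1]=011010 (head:    ^)
Step 3: in state B at pos -1, read 0 -> (B,0)->write 1,move L,goto B. Now: state=B, head=-2, tape[-4..1]=011110 (head:   ^)
Step 4: in state B at pos -2, read 1 -> (B,1)->write 1,move L,goto C. Now: state=C, head=-3, tape[-4..1]=011110 (head:  ^)
Step 5: in state C at pos -3, read 1 -> (C,1)->write 0,move R,goto H. Now: state=H, head=-2, tape[-4..1]=001110 (head:   ^)
Cells containing 1 after step 5: {-2, -1, 0} -> 3 cell(s)

Answer: 3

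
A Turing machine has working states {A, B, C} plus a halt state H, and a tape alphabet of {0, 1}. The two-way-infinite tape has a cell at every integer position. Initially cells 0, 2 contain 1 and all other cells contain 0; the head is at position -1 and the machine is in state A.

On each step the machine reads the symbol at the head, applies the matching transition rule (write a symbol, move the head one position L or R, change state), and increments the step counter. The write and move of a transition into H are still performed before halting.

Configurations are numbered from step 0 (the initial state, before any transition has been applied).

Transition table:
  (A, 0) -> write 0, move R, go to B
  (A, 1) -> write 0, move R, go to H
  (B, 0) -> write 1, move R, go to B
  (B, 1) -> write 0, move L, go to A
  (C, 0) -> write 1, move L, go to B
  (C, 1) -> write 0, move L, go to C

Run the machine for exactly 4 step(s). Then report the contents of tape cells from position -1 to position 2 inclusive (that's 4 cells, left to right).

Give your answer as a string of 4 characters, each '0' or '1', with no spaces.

Step 1: in state A at pos -1, read 0 -> (A,0)->write 0,move R,goto B. Now: state=B, head=0, tape[-2..3]=001010 (head:   ^)
Step 2: in state B at pos 0, read 1 -> (B,1)->write 0,move L,goto A. Now: state=A, head=-1, tape[-2..3]=000010 (head:  ^)
Step 3: in state A at pos -1, read 0 -> (A,0)->write 0,move R,goto B. Now: state=B, head=0, tape[-2..3]=000010 (head:   ^)
Step 4: in state B at pos 0, read 0 -> (B,0)->write 1,move R,goto B. Now: state=B, head=1, tape[-2..3]=001010 (head:    ^)

Answer: 0101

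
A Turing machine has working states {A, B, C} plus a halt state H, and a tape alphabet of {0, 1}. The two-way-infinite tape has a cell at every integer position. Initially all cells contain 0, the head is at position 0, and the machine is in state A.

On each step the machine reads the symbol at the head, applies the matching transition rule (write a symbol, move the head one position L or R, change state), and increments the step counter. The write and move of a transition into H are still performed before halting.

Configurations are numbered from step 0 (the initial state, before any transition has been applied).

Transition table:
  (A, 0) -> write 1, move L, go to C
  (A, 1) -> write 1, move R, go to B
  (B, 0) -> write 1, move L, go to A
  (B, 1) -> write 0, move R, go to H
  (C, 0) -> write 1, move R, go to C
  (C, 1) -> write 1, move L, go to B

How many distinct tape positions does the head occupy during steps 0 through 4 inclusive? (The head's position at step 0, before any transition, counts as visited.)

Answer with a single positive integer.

Answer: 2

Derivation:
Step 1: in state A at pos 0, read 0 -> (A,0)->write 1,move L,goto C. Now: state=C, head=-1, tape[-2..1]=0010 (head:  ^)
Step 2: in state C at pos -1, read 0 -> (C,0)->write 1,move R,goto C. Now: state=C, head=0, tape[-2..1]=0110 (head:   ^)
Step 3: in state C at pos 0, read 1 -> (C,1)->write 1,move L,goto B. Now: state=B, head=-1, tape[-2..1]=0110 (head:  ^)
Step 4: in state B at pos -1, read 1 -> (B,1)->write 0,move R,goto H. Now: state=H, head=0, tape[-2..1]=0010 (head:   ^)
Head positions at steps 0..4: starting at 0, distinct positions visited = {-1, 0} -> 2 position(s)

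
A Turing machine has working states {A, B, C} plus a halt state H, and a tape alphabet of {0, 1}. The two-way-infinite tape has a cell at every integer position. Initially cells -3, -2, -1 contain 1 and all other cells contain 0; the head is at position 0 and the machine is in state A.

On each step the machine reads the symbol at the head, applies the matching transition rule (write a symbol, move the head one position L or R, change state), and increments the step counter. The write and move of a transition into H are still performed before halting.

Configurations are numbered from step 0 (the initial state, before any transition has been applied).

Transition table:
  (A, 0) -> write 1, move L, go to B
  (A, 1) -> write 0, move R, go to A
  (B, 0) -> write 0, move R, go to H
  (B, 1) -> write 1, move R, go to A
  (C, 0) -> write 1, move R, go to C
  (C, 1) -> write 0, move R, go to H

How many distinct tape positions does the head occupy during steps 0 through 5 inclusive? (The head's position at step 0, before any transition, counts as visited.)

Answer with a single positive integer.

Step 1: in state A at pos 0, read 0 -> (A,0)->write 1,move L,goto B. Now: state=B, head=-1, tape[-4..1]=011110 (head:    ^)
Step 2: in state B at pos -1, read 1 -> (B,1)->write 1,move R,goto A. Now: state=A, head=0, tape[-4..1]=011110 (head:     ^)
Step 3: in state A at pos 0, read 1 -> (A,1)->write 0,move R,goto A. Now: state=A, head=1, tape[-4..2]=0111000 (head:      ^)
Step 4: in state A at pos 1, read 0 -> (A,0)->write 1,move L,goto B. Now: state=B, head=0, tape[-4..2]=0111010 (head:     ^)
Step 5: in state B at pos 0, read 0 -> (B,0)->write 0,move R,goto H. Now: state=H, head=1, tape[-4..2]=0111010 (head:      ^)
Head positions at steps 0..5: starting at 0, distinct positions visited = {-1, 0, 1} -> 3 position(s)

Answer: 3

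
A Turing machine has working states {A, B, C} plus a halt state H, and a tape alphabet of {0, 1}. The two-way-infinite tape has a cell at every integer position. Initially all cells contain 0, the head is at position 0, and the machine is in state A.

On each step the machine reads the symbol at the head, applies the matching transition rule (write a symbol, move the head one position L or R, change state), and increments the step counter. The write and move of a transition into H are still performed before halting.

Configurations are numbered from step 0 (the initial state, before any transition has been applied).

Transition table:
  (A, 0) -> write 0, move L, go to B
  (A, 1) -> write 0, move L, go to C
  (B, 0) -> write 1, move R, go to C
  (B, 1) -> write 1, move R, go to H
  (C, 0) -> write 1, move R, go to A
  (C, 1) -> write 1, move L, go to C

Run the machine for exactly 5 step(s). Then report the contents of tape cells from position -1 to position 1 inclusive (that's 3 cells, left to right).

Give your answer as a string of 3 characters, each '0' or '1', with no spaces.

Answer: 110

Derivation:
Step 1: in state A at pos 0, read 0 -> (A,0)->write 0,move L,goto B. Now: state=B, head=-1, tape[-2..1]=0000 (head:  ^)
Step 2: in state B at pos -1, read 0 -> (B,0)->write 1,move R,goto C. Now: state=C, head=0, tape[-2..1]=0100 (head:   ^)
Step 3: in state C at pos 0, read 0 -> (C,0)->write 1,move R,goto A. Now: state=A, head=1, tape[-2..2]=01100 (head:    ^)
Step 4: in state A at pos 1, read 0 -> (A,0)->write 0,move L,goto B. Now: state=B, head=0, tape[-2..2]=01100 (head:   ^)
Step 5: in state B at pos 0, read 1 -> (B,1)->write 1,move R,goto H. Now: state=H, head=1, tape[-2..2]=01100 (head:    ^)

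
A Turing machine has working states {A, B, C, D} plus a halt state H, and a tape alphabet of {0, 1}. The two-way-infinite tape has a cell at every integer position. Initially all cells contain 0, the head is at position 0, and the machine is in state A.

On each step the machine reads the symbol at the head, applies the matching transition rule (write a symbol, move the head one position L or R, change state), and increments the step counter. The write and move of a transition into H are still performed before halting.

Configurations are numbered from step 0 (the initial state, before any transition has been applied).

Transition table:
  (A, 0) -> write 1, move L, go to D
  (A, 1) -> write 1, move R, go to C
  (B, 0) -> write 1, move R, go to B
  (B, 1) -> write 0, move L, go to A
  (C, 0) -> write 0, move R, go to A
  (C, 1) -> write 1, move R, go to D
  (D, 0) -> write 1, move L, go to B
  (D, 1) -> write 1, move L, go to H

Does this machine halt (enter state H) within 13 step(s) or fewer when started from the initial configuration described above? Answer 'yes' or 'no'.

Step 1: in state A at pos 0, read 0 -> (A,0)->write 1,move L,goto D. Now: state=D, head=-1, tape[-2..1]=0010 (head:  ^)
Step 2: in state D at pos -1, read 0 -> (D,0)->write 1,move L,goto B. Now: state=B, head=-2, tape[-3..1]=00110 (head:  ^)
Step 3: in state B at pos -2, read 0 -> (B,0)->write 1,move R,goto B. Now: state=B, head=-1, tape[-3..1]=01110 (head:   ^)
Step 4: in state B at pos -1, read 1 -> (B,1)->write 0,move L,goto A. Now: state=A, head=-2, tape[-3..1]=01010 (head:  ^)
Step 5: in state A at pos -2, read 1 -> (A,1)->write 1,move R,goto C. Now: state=C, head=-1, tape[-3..1]=01010 (head:   ^)
Step 6: in state C at pos -1, read 0 -> (C,0)->write 0,move R,goto A. Now: state=A, head=0, tape[-3..1]=01010 (head:    ^)
Step 7: in state A at pos 0, read 1 -> (A,1)->write 1,move R,goto C. Now: state=C, head=1, tape[-3..2]=010100 (head:     ^)
Step 8: in state C at pos 1, read 0 -> (C,0)->write 0,move R,goto A. Now: state=A, head=2, tape[-3..3]=0101000 (head:      ^)
Step 9: in state A at pos 2, read 0 -> (A,0)->write 1,move L,goto D. Now: state=D, head=1, tape[-3..3]=0101010 (head:     ^)
Step 10: in state D at pos 1, read 0 -> (D,0)->write 1,move L,goto B. Now: state=B, head=0, tape[-3..3]=0101110 (head:    ^)
Step 11: in state B at pos 0, read 1 -> (B,1)->write 0,move L,goto A. Now: state=A, head=-1, tape[-3..3]=0100110 (head:   ^)
Step 12: in state A at pos -1, read 0 -> (A,0)->write 1,move L,goto D. Now: state=D, head=-2, tape[-3..3]=0110110 (head:  ^)
Step 13: in state D at pos -2, read 1 -> (D,1)->write 1,move L,goto H. Now: state=H, head=-3, tape[-4..3]=00110110 (head:  ^)
State H reached at step 13; 13 <= 13 -> yes

Answer: yes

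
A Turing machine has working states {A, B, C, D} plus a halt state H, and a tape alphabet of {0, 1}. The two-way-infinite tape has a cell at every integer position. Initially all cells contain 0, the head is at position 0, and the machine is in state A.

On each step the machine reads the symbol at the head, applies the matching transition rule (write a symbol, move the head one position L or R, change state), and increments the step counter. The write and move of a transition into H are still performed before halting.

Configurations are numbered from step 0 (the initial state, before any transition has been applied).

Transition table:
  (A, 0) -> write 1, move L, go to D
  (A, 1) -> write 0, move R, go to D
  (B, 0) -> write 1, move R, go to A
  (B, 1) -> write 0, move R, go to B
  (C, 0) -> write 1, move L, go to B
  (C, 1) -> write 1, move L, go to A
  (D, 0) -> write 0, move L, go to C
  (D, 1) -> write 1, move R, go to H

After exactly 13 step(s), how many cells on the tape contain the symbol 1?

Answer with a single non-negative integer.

Answer: 2

Derivation:
Step 1: in state A at pos 0, read 0 -> (A,0)->write 1,move L,goto D. Now: state=D, head=-1, tape[-2..1]=0010 (head:  ^)
Step 2: in state D at pos -1, read 0 -> (D,0)->write 0,move L,goto C. Now: state=C, head=-2, tape[-3..1]=00010 (head:  ^)
Step 3: in state C at pos -2, read 0 -> (C,0)->write 1,move L,goto B. Now: state=B, head=-3, tape[-4..1]=001010 (head:  ^)
Step 4: in state B at pos -3, read 0 -> (B,0)->write 1,move R,goto A. Now: state=A, head=-2, tape[-4..1]=011010 (head:   ^)
Step 5: in state A at pos -2, read 1 -> (A,1)->write 0,move R,goto D. Now: state=D, head=-1, tape[-4..1]=010010 (head:    ^)
Step 6: in state D at pos -1, read 0 -> (D,0)->write 0,move L,goto C. Now: state=C, head=-2, tape[-4..1]=010010 (head:   ^)
Step 7: in state C at pos -2, read 0 -> (C,0)->write 1,move L,goto B. Now: state=B, head=-3, tape[-4..1]=011010 (head:  ^)
Step 8: in state B at pos -3, read 1 -> (B,1)->write 0,move R,goto B. Now: state=B, head=-2, tape[-4..1]=001010 (head:   ^)
Step 9: in state B at pos -2, read 1 -> (B,1)->write 0,move R,goto B. Now: state=B, head=-1, tape[-4..1]=000010 (head:    ^)
Step 10: in state B at pos -1, read 0 -> (B,0)->write 1,move R,goto A. Now: state=A, head=0, tape[-4..1]=000110 (head:     ^)
Step 11: in state A at pos 0, read 1 -> (A,1)->write 0,move R,goto D. Now: state=D, head=1, tape[-4..2]=0001000 (head:      ^)
Step 12: in state D at pos 1, read 0 -> (D,0)->write 0,move L,goto C. Now: state=C, head=0, tape[-4..2]=0001000 (head:     ^)
Step 13: in state C at pos 0, read 0 -> (C,0)->write 1,move L,goto B. Now: state=B, head=-1, tape[-4..2]=0001100 (head:    ^)
Cells containing 1 after step 13: {-1, 0} -> 2 cell(s)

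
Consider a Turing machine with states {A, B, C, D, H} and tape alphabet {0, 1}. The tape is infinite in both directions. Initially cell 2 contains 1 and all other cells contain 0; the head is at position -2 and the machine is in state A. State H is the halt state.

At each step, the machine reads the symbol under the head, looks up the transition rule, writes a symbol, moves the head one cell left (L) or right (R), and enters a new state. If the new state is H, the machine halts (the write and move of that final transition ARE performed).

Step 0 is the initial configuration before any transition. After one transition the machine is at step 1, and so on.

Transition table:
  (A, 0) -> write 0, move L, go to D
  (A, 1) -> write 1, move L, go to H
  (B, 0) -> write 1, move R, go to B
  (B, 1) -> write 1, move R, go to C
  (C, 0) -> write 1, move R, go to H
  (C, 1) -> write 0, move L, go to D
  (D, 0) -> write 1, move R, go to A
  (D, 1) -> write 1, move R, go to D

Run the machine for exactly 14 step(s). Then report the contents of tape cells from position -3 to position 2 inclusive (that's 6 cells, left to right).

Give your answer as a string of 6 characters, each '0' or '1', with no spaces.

Step 1: in state A at pos -2, read 0 -> (A,0)->write 0,move L,goto D. Now: state=D, head=-3, tape[-4..3]=00000010 (head:  ^)
Step 2: in state D at pos -3, read 0 -> (D,0)->write 1,move R,goto A. Now: state=A, head=-2, tape[-4..3]=01000010 (head:   ^)
Step 3: in state A at pos -2, read 0 -> (A,0)->write 0,move L,goto D. Now: state=D, head=-3, tape[-4..3]=01000010 (head:  ^)
Step 4: in state D at pos -3, read 1 -> (D,1)->write 1,move R,goto D. Now: state=D, head=-2, tape[-4..3]=01000010 (head:   ^)
Step 5: in state D at pos -2, read 0 -> (D,0)->write 1,move R,goto A. Now: state=A, head=-1, tape[-4..3]=01100010 (head:    ^)
Step 6: in state A at pos -1, read 0 -> (A,0)->write 0,move L,goto D. Now: state=D, head=-2, tape[-4..3]=01100010 (head:   ^)
Step 7: in state D at pos -2, read 1 -> (D,1)->write 1,move R,goto D. Now: state=D, head=-1, tape[-4..3]=01100010 (head:    ^)
Step 8: in state D at pos -1, read 0 -> (D,0)->write 1,move R,goto A. Now: state=A, head=0, tape[-4..3]=01110010 (head:     ^)
Step 9: in state A at pos 0, read 0 -> (A,0)->write 0,move L,goto D. Now: state=D, head=-1, tape[-4..3]=01110010 (head:    ^)
Step 10: in state D at pos -1, read 1 -> (D,1)->write 1,move R,goto D. Now: state=D, head=0, tape[-4..3]=01110010 (head:     ^)
Step 11: in state D at pos 0, read 0 -> (D,0)->write 1,move R,goto A. Now: state=A, head=1, tape[-4..3]=01111010 (head:      ^)
Step 12: in state A at pos 1, read 0 -> (A,0)->write 0,move L,goto D. Now: state=D, head=0, tape[-4..3]=01111010 (head:     ^)
Step 13: in state D at pos 0, read 1 -> (D,1)->write 1,move R,goto D. Now: state=D, head=1, tape[-4..3]=01111010 (head:      ^)
Step 14: in state D at pos 1, read 0 -> (D,0)->write 1,move R,goto A. Now: state=A, head=2, tape[-4..3]=01111110 (head:       ^)

Answer: 111111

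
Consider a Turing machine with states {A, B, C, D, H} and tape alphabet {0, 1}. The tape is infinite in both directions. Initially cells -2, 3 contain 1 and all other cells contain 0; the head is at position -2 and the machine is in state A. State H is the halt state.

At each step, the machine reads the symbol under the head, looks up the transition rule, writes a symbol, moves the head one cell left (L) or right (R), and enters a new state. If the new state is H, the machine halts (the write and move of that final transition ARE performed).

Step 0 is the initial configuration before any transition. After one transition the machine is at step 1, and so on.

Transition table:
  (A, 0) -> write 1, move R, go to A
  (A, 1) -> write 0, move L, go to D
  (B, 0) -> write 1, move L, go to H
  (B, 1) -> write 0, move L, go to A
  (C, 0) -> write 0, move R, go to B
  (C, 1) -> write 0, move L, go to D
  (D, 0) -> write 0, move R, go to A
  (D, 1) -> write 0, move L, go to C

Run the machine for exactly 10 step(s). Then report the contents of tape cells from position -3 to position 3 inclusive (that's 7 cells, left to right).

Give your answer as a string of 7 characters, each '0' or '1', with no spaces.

Answer: 0111000

Derivation:
Step 1: in state A at pos -2, read 1 -> (A,1)->write 0,move L,goto D. Now: state=D, head=-3, tape[-4..4]=000000010 (head:  ^)
Step 2: in state D at pos -3, read 0 -> (D,0)->write 0,move R,goto A. Now: state=A, head=-2, tape[-4..4]=000000010 (head:   ^)
Step 3: in state A at pos -2, read 0 -> (A,0)->write 1,move R,goto A. Now: state=A, head=-1, tape[-4..4]=001000010 (head:    ^)
Step 4: in state A at pos -1, read 0 -> (A,0)->write 1,move R,goto A. Now: state=A, head=0, tape[-4..4]=001100010 (head:     ^)
Step 5: in state A at pos 0, read 0 -> (A,0)->write 1,move R,goto A. Now: state=A, head=1, tape[-4..4]=001110010 (head:      ^)
Step 6: in state A at pos 1, read 0 -> (A,0)->write 1,move R,goto A. Now: state=A, head=2, tape[-4..4]=001111010 (head:       ^)
Step 7: in state A at pos 2, read 0 -> (A,0)->write 1,move R,goto A. Now: state=A, head=3, tape[-4..4]=001111110 (head:        ^)
Step 8: in state A at pos 3, read 1 -> (A,1)->write 0,move L,goto D. Now: state=D, head=2, tape[-4..4]=001111100 (head:       ^)
Step 9: in state D at pos 2, read 1 -> (D,1)->write 0,move L,goto C. Now: state=C, head=1, tape[-4..4]=001111000 (head:      ^)
Step 10: in state C at pos 1, read 1 -> (C,1)->write 0,move L,goto D. Now: state=D, head=0, tape[-4..4]=001110000 (head:     ^)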